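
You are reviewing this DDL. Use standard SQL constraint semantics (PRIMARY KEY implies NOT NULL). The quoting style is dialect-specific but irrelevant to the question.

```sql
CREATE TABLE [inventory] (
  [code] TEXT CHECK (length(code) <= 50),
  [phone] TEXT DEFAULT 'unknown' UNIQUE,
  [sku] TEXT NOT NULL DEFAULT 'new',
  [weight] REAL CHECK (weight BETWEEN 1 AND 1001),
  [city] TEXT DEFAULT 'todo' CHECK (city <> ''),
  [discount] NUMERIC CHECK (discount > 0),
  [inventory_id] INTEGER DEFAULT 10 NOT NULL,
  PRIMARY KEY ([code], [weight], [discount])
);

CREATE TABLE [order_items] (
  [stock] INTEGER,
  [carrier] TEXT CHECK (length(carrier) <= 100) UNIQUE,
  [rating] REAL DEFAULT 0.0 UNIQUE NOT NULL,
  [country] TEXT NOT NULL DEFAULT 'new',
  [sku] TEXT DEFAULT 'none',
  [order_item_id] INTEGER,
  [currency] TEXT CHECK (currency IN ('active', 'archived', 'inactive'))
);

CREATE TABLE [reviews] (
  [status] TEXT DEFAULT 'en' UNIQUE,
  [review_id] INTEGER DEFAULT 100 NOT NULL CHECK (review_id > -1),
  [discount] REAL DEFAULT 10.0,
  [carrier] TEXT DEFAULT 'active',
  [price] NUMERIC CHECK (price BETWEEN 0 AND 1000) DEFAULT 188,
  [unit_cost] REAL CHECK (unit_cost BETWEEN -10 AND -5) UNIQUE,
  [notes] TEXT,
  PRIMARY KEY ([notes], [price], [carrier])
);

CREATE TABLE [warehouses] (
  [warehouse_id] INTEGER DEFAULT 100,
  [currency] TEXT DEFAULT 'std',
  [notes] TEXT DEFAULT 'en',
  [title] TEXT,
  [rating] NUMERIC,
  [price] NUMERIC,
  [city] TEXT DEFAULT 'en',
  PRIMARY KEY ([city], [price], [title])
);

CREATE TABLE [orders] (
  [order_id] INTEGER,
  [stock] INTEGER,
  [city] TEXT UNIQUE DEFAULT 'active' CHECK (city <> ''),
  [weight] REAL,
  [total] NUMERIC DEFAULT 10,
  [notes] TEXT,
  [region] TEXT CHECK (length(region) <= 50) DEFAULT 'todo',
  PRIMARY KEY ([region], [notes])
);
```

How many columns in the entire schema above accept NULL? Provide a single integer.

inventory: 2 nullable (phone, city — PK (code, weight, discount) and explicit NOT NULL columns excluded).
order_items: 5 nullable (stock, carrier, sku, order_item_id, currency — PK none and explicit NOT NULL columns excluded).
reviews: 3 nullable (status, discount, unit_cost — PK (notes, price, carrier) and explicit NOT NULL columns excluded).
warehouses: 4 nullable (warehouse_id, currency, notes, rating — PK (city, price, title) and explicit NOT NULL columns excluded).
orders: 5 nullable (order_id, stock, city, weight, total — PK (region, notes) and explicit NOT NULL columns excluded).
Total: 2 + 5 + 3 + 4 + 5 = 19.

19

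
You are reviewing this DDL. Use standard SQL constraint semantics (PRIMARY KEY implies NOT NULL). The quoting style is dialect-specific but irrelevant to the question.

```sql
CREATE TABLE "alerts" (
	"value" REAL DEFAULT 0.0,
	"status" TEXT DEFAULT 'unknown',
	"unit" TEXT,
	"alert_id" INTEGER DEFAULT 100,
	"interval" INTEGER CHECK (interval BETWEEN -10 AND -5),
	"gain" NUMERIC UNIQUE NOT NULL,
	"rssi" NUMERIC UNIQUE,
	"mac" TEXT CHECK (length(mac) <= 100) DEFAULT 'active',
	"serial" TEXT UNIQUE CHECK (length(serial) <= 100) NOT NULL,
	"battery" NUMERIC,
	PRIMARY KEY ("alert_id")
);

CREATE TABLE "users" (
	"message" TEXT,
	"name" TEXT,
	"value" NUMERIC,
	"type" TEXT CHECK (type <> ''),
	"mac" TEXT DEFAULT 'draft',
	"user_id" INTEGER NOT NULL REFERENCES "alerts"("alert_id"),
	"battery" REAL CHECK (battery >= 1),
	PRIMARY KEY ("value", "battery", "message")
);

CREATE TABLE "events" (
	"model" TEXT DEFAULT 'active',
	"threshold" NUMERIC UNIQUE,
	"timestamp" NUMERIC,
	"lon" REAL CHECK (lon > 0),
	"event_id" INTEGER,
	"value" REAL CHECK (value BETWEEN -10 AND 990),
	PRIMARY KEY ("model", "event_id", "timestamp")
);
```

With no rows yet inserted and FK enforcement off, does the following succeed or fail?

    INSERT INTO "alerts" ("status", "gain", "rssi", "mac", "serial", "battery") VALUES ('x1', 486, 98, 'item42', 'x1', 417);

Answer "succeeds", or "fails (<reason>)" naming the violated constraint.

NOT NULL columns: alert_id defaults to 100; gain is supplied; serial is supplied.
CHECK constraints: 'item42' satisfies (length(mac) <= 100); 'x1' satisfies (length(serial) <= 100).
No constraint is violated.

succeeds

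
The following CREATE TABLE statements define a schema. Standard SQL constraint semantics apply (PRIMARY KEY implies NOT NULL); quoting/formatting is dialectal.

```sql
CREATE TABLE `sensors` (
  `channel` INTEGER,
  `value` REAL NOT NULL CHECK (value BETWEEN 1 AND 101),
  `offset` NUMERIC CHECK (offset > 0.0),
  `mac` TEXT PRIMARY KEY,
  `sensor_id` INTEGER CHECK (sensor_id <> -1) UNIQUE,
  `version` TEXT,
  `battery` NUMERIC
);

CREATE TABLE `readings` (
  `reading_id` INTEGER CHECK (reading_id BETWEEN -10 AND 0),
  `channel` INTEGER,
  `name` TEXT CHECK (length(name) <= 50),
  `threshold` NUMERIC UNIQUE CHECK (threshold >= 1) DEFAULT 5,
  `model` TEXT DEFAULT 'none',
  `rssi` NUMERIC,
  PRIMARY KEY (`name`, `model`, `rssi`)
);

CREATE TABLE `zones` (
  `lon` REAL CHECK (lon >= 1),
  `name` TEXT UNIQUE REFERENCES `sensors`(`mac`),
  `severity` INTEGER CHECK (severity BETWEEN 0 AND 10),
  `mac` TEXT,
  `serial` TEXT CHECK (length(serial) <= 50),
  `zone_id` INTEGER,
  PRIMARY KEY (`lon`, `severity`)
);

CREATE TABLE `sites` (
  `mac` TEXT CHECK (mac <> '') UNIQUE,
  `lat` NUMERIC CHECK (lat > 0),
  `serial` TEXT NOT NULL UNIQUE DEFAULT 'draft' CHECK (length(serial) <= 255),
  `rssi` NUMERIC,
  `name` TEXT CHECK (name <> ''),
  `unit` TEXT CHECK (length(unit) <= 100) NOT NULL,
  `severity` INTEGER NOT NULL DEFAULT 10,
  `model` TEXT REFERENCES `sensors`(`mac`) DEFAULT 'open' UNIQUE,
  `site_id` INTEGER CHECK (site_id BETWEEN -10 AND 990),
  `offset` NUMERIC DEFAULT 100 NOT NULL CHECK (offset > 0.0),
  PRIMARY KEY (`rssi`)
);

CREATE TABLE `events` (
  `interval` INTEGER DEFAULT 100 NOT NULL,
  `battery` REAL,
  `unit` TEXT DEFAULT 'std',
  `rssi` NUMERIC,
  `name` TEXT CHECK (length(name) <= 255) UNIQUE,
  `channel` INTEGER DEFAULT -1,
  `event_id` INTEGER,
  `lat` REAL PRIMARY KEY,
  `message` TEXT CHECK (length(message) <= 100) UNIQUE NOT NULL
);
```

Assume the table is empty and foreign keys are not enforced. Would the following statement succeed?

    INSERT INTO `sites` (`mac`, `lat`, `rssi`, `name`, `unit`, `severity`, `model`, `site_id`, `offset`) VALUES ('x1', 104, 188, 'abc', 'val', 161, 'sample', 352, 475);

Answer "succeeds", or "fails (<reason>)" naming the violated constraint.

NOT NULL columns: offset is supplied; rssi is supplied; serial defaults to 'draft'; severity is supplied; unit is supplied.
CHECK constraints: 'x1' satisfies (mac <> ''); 104 satisfies (lat > 0); 'abc' satisfies (name <> ''); 'val' satisfies (length(unit) <= 100); 352 satisfies (site_id BETWEEN -10 AND 990); 475 satisfies (offset > 0.0).
No constraint is violated.

succeeds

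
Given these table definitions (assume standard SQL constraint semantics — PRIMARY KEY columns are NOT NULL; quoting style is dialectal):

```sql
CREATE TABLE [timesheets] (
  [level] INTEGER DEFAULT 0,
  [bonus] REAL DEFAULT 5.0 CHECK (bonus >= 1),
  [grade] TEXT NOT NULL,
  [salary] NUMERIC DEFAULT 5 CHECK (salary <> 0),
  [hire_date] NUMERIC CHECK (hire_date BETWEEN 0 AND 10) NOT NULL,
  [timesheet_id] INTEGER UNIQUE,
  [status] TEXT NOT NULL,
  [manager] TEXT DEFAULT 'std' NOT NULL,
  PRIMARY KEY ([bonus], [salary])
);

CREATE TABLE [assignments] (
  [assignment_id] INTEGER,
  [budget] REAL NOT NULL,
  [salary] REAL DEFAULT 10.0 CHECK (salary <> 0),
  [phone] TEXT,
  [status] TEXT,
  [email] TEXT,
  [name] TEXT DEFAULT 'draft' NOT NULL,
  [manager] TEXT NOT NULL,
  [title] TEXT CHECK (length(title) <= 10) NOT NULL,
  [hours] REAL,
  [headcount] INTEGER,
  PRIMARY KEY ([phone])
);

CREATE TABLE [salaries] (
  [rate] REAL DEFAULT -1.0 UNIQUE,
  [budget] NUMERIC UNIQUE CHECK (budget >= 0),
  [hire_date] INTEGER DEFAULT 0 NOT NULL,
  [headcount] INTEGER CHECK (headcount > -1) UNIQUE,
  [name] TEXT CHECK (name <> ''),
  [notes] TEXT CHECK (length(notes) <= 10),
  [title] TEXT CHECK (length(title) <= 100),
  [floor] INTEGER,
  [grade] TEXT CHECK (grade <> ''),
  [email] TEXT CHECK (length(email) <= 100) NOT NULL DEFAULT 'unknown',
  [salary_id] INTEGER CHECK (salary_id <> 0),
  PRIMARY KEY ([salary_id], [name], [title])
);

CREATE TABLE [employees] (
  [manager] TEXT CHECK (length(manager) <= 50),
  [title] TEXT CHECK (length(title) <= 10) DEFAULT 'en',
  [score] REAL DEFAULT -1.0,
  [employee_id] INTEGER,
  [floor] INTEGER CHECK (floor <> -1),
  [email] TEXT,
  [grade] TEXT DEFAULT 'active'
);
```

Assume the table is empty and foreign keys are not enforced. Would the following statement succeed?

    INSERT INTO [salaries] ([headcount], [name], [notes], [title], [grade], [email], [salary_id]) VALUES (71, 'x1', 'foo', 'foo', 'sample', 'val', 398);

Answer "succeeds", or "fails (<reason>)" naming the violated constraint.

NOT NULL columns: email is supplied; hire_date defaults to 0; name is supplied; salary_id is supplied; title is supplied.
CHECK constraints: 71 satisfies (headcount > -1); 'x1' satisfies (name <> ''); 'foo' satisfies (length(notes) <= 10); 'foo' satisfies (length(title) <= 100); 'sample' satisfies (grade <> ''); 'val' satisfies (length(email) <= 100); 398 satisfies (salary_id <> 0).
No constraint is violated.

succeeds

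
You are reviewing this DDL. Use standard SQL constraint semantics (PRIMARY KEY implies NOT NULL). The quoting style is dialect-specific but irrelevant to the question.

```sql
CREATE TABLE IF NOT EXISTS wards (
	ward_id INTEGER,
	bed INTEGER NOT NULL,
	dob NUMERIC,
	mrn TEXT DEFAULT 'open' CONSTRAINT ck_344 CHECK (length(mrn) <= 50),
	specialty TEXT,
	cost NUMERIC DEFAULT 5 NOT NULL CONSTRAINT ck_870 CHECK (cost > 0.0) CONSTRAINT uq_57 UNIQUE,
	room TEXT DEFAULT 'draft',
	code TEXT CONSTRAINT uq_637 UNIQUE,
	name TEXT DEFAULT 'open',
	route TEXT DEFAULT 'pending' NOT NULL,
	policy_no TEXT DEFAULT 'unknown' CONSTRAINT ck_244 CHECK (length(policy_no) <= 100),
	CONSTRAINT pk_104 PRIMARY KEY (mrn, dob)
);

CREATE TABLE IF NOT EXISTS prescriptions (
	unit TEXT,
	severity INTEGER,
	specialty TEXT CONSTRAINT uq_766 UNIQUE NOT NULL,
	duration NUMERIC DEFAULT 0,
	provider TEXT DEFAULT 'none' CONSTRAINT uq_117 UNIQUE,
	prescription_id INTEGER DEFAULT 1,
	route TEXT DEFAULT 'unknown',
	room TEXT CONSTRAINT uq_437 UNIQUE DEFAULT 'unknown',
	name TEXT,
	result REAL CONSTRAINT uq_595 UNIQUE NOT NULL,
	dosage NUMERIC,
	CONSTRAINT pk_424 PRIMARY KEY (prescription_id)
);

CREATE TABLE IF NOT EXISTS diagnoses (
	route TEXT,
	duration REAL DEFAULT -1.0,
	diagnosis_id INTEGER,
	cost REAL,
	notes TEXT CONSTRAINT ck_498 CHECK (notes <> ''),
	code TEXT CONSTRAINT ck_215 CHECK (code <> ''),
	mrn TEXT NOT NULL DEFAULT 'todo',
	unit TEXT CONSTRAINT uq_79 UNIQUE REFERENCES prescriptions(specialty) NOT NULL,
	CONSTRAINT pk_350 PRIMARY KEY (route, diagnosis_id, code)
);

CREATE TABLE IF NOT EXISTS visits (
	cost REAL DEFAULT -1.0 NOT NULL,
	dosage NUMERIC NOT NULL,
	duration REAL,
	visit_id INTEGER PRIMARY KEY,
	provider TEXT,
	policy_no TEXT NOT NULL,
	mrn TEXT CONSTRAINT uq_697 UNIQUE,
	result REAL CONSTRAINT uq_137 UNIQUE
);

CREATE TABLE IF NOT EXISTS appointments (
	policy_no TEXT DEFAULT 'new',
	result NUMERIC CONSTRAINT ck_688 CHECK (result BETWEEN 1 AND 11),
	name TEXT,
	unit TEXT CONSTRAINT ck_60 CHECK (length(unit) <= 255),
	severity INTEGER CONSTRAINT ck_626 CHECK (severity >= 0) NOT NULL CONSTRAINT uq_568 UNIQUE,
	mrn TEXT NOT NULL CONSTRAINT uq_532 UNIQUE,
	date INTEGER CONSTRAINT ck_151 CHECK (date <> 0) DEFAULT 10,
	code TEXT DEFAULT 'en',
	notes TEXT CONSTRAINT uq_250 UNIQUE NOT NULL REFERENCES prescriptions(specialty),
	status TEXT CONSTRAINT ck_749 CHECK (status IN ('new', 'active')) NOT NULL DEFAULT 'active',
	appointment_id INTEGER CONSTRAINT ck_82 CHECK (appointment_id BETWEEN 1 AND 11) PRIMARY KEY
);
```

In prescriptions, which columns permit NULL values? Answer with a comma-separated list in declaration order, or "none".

unit, severity, duration, provider, route, room, name, dosage

- unit: no NOT NULL constraint applies → nullable.
- severity: no NOT NULL constraint applies → nullable.
- specialty: declared NOT NULL → not nullable.
- duration: DEFAULT only fills an omitted column; an explicit NULL is still allowed → nullable.
- provider: UNIQUE does not imply NOT NULL → nullable.
- prescription_id: part of the PRIMARY KEY, which implies NOT NULL → not nullable.
- route: DEFAULT only fills an omitted column; an explicit NULL is still allowed → nullable.
- room: UNIQUE does not imply NOT NULL → nullable.
- name: no NOT NULL constraint applies → nullable.
- result: declared NOT NULL → not nullable.
- dosage: no NOT NULL constraint applies → nullable.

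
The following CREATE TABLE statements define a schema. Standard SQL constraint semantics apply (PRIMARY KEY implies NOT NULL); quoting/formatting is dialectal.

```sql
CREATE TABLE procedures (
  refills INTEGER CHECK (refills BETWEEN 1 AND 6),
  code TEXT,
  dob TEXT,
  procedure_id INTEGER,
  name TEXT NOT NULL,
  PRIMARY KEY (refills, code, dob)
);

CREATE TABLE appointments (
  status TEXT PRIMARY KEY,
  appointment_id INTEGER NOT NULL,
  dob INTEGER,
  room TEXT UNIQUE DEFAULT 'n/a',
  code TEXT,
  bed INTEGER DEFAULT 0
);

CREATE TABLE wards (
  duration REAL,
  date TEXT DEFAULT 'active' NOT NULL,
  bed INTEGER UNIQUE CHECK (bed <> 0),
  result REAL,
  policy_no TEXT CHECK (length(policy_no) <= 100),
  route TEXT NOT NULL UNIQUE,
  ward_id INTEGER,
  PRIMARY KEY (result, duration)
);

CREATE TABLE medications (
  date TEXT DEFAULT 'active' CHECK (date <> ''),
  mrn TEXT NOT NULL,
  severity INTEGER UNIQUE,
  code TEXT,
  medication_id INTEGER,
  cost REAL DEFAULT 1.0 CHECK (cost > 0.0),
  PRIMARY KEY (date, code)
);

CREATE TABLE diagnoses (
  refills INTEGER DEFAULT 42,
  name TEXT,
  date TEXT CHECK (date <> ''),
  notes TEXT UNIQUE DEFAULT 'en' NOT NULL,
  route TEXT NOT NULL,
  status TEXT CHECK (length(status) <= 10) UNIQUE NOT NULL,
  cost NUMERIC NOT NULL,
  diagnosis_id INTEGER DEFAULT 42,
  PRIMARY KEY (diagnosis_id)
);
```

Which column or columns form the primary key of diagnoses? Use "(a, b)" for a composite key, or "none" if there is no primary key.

diagnosis_id is declared PRIMARY KEY as a table-level PRIMARY KEY clause.

diagnosis_id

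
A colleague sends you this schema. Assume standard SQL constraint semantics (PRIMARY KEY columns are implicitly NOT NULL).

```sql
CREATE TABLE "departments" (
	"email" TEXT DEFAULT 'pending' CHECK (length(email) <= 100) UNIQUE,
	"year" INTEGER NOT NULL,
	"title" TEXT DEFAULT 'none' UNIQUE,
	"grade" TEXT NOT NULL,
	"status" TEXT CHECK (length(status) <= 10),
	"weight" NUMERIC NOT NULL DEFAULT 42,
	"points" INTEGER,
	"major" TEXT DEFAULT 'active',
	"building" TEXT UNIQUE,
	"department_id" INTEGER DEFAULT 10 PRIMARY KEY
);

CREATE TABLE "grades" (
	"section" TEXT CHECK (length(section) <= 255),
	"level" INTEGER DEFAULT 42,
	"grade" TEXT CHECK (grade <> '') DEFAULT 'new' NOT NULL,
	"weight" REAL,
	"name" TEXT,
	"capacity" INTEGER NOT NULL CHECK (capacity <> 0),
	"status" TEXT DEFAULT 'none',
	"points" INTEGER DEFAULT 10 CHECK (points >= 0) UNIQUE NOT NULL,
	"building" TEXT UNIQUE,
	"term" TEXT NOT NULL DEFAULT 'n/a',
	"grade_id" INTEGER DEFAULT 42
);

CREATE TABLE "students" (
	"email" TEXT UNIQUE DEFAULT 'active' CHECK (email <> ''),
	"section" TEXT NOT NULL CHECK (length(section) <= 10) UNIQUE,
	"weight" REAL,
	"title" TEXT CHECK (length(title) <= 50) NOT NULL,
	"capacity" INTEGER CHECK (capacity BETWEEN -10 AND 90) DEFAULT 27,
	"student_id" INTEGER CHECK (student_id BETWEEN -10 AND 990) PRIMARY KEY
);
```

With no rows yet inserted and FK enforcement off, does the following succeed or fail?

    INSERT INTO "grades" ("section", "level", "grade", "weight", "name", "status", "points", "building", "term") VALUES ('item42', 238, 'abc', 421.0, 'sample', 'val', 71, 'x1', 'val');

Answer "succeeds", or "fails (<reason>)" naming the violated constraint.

fails (NOT NULL on capacity)

capacity is omitted from the column list and has no DEFAULT, so it would receive NULL.
But capacity is declared NOT NULL.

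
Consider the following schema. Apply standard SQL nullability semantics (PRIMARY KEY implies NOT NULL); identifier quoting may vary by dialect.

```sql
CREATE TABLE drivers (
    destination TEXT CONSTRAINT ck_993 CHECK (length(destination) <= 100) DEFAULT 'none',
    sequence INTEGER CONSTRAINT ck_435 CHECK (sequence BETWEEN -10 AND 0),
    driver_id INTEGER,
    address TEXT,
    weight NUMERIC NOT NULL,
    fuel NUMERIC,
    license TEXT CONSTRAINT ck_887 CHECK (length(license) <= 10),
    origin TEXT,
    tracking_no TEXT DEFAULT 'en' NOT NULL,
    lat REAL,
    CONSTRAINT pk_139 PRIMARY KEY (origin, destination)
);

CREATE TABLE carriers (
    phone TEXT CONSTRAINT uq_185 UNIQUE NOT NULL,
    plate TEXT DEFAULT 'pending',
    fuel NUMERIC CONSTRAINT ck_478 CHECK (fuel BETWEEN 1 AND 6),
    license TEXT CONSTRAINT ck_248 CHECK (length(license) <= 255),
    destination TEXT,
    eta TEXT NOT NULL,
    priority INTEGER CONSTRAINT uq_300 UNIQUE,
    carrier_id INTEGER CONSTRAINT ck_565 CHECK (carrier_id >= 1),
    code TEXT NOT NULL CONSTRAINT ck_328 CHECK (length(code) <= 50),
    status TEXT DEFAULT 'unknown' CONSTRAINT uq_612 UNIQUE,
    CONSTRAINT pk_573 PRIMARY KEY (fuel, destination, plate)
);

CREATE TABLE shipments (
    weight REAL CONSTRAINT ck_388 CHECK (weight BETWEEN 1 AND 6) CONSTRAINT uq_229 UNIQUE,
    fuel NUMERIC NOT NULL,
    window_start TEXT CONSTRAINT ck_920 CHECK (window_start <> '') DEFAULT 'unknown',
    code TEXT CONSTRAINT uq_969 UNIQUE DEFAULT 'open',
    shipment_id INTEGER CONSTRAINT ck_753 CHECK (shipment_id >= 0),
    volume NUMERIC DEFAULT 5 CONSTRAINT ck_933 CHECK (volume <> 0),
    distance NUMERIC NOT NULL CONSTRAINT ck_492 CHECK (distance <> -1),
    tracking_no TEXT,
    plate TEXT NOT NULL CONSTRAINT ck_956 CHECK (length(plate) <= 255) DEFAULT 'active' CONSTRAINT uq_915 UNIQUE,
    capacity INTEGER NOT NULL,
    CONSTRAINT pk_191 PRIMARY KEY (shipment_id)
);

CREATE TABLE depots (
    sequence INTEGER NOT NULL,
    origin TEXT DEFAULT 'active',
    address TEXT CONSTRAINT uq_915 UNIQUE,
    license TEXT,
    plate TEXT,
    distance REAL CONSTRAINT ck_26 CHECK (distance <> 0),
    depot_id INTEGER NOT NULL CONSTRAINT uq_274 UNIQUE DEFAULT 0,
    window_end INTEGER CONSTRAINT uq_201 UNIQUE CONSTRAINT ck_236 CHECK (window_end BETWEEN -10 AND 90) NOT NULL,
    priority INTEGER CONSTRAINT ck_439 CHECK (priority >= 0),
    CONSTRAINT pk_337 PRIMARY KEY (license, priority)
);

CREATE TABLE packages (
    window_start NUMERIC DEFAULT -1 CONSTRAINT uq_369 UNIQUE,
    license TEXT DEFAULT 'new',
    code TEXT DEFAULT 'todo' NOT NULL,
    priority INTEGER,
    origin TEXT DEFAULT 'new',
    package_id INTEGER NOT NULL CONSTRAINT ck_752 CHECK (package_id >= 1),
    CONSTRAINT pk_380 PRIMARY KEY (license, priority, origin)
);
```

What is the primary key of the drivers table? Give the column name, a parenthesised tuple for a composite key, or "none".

(origin, destination)

A table-level PRIMARY KEY clause names 2 columns: origin, destination.
This is a composite key — the combination is unique, not each column individually.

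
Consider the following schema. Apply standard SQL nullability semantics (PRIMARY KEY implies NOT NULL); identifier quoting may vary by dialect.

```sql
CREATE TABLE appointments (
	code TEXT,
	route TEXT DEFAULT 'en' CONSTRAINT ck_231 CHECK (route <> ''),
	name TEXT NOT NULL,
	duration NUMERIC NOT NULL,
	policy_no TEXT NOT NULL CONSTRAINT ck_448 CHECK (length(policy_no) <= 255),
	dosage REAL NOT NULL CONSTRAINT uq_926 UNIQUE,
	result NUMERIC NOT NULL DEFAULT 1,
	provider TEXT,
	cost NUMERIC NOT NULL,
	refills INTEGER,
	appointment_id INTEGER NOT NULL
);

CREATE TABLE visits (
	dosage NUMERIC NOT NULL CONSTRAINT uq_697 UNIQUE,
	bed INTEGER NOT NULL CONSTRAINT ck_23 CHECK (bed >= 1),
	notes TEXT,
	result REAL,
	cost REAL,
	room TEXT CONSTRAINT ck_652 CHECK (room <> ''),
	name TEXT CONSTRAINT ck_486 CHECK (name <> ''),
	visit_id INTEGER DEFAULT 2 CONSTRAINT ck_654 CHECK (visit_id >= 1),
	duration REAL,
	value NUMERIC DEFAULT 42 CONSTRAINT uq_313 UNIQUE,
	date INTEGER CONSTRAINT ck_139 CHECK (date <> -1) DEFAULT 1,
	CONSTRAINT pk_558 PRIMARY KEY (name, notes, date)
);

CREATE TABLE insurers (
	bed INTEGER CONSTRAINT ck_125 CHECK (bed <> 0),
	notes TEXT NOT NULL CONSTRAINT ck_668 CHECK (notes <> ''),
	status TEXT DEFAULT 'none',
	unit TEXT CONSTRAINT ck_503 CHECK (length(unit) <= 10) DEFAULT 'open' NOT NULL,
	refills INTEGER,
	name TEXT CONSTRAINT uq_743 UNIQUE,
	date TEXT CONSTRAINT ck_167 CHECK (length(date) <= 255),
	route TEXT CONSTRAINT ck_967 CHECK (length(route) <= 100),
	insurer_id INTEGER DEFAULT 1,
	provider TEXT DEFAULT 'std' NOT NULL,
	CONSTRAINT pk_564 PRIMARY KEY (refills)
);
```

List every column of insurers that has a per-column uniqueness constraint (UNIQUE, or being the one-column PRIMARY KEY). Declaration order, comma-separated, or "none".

refills, name

- bed: no UNIQUE or single-column PK constraint.
- notes: no UNIQUE or single-column PK constraint.
- status: no UNIQUE or single-column PK constraint.
- unit: no UNIQUE or single-column PK constraint.
- refills: single-column PRIMARY KEY → unique.
- name: declared UNIQUE → unique.
- date: no UNIQUE or single-column PK constraint.
- route: no UNIQUE or single-column PK constraint.
- insurer_id: no UNIQUE or single-column PK constraint.
- provider: no UNIQUE or single-column PK constraint.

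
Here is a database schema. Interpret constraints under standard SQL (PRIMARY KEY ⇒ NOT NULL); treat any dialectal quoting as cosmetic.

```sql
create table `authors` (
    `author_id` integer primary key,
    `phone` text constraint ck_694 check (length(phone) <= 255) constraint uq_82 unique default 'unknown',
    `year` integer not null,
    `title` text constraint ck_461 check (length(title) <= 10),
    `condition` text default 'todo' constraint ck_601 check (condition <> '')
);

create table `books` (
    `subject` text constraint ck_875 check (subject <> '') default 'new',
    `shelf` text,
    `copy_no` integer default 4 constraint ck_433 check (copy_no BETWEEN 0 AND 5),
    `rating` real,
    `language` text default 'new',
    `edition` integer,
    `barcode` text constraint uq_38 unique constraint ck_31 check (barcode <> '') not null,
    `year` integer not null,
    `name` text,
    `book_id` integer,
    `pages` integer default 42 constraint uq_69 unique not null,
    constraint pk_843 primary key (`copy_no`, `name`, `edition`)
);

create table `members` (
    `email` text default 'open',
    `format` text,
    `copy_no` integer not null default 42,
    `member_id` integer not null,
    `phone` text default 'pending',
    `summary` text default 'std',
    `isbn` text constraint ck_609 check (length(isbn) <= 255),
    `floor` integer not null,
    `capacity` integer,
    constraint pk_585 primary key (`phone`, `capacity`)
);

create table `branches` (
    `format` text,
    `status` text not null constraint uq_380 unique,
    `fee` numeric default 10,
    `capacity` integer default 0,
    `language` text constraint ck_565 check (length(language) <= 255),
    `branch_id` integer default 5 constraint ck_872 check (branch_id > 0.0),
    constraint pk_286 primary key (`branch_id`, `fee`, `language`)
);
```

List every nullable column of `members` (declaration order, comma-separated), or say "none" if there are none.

email, format, summary, isbn

- email: DEFAULT only fills an omitted column; an explicit NULL is still allowed → nullable.
- format: no NOT NULL constraint applies → nullable.
- copy_no: declared NOT NULL → not nullable.
- member_id: declared NOT NULL → not nullable.
- phone: part of the PRIMARY KEY, which implies NOT NULL → not nullable.
- summary: DEFAULT only fills an omitted column; an explicit NULL is still allowed → nullable.
- isbn: CHECK does not forbid NULL (a CHECK constraint passes when its expression is NULL) → nullable.
- floor: declared NOT NULL → not nullable.
- capacity: part of the PRIMARY KEY, which implies NOT NULL → not nullable.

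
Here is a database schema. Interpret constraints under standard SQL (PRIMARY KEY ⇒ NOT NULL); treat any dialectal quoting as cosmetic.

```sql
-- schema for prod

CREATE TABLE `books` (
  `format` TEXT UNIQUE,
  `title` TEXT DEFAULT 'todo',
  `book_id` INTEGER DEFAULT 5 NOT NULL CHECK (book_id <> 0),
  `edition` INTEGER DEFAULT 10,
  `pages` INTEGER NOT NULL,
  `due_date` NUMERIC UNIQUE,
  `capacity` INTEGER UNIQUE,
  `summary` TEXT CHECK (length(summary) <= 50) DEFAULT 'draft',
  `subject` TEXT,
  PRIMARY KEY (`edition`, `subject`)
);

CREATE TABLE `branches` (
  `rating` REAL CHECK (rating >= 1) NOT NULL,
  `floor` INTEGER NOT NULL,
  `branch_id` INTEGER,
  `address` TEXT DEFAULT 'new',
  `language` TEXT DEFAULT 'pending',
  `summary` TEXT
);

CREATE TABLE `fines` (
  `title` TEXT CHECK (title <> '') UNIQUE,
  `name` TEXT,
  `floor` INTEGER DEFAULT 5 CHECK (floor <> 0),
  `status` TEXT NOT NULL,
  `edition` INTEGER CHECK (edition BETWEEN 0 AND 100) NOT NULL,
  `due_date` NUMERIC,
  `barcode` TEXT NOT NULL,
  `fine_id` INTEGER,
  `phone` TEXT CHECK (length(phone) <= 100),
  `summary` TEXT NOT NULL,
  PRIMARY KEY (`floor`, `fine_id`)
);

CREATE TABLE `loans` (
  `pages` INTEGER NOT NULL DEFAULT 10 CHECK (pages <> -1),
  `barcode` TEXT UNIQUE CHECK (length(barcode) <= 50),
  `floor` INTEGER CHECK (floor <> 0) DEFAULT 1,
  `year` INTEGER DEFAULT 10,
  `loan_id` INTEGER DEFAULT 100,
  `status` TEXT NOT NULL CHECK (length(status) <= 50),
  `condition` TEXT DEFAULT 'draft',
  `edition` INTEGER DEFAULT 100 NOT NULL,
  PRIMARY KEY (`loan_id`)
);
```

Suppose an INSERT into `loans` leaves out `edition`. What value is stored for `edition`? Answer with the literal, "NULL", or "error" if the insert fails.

100

edition has an explicit DEFAULT 100.
When the column is omitted from an INSERT, that default is used.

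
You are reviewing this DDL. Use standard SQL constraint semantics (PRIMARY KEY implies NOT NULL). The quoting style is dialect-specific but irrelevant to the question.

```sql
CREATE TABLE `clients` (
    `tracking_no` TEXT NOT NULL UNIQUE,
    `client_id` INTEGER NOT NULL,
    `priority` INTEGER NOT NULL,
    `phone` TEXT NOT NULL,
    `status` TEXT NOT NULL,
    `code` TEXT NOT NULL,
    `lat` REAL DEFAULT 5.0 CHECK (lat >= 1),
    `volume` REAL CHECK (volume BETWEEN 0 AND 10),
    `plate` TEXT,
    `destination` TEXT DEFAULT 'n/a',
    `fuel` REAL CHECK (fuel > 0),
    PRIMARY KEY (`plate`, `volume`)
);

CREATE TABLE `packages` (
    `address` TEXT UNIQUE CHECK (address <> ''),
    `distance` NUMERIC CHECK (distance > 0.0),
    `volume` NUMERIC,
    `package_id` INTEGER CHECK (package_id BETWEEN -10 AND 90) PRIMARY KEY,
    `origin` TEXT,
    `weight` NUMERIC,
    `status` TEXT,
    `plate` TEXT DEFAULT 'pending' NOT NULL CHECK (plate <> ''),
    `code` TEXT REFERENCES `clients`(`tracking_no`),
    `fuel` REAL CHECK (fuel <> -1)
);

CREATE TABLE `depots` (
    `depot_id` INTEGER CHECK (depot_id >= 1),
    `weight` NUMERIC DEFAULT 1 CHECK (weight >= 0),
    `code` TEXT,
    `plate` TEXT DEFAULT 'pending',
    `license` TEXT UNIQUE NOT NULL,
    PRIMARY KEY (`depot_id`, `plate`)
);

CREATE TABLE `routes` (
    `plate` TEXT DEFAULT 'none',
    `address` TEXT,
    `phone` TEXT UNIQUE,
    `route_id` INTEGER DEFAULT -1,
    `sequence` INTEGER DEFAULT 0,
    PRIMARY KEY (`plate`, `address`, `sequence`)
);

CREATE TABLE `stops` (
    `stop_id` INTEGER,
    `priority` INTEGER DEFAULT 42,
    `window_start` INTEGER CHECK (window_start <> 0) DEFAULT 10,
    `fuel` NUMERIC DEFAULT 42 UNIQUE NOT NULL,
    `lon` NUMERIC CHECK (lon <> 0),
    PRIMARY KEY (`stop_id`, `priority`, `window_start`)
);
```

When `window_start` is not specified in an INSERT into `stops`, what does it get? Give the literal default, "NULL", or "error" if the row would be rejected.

10

window_start has an explicit DEFAULT 10.
When the column is omitted from an INSERT, that default is used.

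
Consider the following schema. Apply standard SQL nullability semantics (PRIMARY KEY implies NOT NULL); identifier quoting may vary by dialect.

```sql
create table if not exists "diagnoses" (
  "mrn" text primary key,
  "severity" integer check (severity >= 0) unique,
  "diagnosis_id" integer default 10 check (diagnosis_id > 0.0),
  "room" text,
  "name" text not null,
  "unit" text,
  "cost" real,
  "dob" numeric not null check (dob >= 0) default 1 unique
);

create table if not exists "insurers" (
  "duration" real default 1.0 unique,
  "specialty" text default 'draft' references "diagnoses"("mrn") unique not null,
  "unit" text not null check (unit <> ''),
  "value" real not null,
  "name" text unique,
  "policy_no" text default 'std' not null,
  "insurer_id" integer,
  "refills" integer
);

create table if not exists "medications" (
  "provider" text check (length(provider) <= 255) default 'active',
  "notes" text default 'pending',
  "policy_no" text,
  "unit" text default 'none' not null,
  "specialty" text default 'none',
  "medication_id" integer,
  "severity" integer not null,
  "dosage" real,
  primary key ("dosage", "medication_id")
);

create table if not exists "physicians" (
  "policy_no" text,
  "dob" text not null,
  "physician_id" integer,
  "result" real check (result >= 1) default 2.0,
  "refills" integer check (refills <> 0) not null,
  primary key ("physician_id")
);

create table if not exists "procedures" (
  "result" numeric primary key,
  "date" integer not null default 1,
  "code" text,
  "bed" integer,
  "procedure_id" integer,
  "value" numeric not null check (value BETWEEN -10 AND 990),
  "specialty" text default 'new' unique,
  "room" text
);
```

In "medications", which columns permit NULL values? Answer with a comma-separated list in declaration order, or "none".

provider, notes, policy_no, specialty

- provider: CHECK does not forbid NULL (a CHECK constraint passes when its expression is NULL) → nullable.
- notes: DEFAULT only fills an omitted column; an explicit NULL is still allowed → nullable.
- policy_no: no NOT NULL constraint applies → nullable.
- unit: declared NOT NULL → not nullable.
- specialty: DEFAULT only fills an omitted column; an explicit NULL is still allowed → nullable.
- medication_id: part of the PRIMARY KEY, which implies NOT NULL → not nullable.
- severity: declared NOT NULL → not nullable.
- dosage: part of the PRIMARY KEY, which implies NOT NULL → not nullable.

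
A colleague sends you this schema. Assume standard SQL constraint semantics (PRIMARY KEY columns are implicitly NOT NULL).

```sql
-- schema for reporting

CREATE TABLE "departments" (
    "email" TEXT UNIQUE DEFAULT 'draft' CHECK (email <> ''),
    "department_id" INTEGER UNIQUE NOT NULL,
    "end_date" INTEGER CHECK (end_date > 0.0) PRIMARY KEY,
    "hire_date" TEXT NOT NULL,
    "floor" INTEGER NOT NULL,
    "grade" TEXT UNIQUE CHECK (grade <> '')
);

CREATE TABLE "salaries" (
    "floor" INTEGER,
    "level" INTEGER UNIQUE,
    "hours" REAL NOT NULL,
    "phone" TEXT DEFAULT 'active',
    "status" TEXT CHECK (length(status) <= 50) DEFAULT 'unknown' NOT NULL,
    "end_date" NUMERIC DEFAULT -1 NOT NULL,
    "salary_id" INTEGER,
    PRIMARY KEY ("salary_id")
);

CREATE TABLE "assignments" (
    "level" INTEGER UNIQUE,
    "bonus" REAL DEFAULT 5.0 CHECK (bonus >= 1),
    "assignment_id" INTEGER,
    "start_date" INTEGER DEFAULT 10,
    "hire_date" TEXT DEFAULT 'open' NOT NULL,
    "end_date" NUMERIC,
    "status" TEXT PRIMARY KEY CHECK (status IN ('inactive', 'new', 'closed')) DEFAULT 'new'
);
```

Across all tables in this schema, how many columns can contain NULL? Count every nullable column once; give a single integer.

departments: 2 nullable (email, grade — PK (end_date) and explicit NOT NULL columns excluded).
salaries: 3 nullable (floor, level, phone — PK (salary_id) and explicit NOT NULL columns excluded).
assignments: 5 nullable (level, bonus, assignment_id, start_date, end_date — PK (status) and explicit NOT NULL columns excluded).
Total: 2 + 3 + 5 = 10.

10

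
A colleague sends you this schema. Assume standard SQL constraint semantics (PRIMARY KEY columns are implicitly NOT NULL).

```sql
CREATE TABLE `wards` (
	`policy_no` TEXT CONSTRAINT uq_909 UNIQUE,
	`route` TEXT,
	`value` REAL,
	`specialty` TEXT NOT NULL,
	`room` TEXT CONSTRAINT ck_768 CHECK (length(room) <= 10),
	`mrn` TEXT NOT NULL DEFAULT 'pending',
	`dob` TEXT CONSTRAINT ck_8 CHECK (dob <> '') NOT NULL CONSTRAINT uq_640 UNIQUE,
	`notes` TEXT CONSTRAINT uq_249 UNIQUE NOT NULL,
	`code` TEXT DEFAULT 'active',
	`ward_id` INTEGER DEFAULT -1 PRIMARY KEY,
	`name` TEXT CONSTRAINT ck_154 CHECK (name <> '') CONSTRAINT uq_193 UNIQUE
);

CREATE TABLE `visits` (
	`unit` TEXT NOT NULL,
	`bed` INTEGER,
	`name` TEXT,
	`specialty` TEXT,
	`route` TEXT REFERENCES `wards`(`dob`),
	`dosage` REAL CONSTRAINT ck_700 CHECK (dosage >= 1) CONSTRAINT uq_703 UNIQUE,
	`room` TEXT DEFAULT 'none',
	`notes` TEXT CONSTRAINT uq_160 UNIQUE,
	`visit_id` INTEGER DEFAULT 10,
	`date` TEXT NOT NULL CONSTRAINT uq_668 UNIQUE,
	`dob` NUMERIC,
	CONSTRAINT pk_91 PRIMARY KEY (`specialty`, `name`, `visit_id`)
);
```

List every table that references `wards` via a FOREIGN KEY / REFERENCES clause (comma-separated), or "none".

- visits.route references wards(dob).

visits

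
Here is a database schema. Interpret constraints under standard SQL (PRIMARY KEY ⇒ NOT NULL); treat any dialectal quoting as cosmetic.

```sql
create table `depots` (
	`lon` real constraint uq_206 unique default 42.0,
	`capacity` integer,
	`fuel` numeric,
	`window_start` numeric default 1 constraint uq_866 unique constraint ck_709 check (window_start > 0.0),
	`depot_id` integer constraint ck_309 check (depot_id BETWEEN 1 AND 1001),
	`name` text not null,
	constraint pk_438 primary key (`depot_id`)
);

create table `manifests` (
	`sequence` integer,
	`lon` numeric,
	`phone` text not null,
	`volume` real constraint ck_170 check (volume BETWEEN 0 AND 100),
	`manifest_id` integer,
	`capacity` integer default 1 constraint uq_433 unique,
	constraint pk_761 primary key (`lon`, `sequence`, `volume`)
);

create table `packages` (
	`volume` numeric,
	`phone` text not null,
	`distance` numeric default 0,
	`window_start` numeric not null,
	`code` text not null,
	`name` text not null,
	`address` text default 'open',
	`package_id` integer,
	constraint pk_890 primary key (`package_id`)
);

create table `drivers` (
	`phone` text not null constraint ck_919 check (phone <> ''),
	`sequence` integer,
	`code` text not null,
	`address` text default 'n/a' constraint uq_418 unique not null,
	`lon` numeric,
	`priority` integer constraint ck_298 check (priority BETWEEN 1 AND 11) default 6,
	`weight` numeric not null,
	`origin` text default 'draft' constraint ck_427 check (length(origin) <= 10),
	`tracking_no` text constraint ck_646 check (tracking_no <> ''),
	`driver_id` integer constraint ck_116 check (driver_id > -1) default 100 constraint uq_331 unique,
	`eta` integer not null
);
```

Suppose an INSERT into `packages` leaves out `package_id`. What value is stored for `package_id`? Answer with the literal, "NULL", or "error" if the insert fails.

error

package_id has no DEFAULT clause.
Omitting it would insert NULL, but it is part of the PRIMARY KEY, so the INSERT fails.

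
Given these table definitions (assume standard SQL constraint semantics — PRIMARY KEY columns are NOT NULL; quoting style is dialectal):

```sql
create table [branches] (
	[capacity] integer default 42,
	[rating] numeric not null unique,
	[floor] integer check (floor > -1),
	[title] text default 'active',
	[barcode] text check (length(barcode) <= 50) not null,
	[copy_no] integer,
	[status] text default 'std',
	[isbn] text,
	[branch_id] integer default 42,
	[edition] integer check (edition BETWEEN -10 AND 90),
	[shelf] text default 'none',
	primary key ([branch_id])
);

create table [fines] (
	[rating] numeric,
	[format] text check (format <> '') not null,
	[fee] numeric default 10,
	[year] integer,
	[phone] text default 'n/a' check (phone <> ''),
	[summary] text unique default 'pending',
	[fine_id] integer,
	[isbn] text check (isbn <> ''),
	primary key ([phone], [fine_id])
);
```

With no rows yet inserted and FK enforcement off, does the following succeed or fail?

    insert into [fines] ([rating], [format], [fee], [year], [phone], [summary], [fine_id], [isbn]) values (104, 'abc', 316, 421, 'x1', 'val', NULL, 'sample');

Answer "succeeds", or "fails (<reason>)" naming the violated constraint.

fine_id is explicitly set to NULL, but fine_id is part of the PRIMARY KEY (implied NOT NULL).

fails (NOT NULL on fine_id)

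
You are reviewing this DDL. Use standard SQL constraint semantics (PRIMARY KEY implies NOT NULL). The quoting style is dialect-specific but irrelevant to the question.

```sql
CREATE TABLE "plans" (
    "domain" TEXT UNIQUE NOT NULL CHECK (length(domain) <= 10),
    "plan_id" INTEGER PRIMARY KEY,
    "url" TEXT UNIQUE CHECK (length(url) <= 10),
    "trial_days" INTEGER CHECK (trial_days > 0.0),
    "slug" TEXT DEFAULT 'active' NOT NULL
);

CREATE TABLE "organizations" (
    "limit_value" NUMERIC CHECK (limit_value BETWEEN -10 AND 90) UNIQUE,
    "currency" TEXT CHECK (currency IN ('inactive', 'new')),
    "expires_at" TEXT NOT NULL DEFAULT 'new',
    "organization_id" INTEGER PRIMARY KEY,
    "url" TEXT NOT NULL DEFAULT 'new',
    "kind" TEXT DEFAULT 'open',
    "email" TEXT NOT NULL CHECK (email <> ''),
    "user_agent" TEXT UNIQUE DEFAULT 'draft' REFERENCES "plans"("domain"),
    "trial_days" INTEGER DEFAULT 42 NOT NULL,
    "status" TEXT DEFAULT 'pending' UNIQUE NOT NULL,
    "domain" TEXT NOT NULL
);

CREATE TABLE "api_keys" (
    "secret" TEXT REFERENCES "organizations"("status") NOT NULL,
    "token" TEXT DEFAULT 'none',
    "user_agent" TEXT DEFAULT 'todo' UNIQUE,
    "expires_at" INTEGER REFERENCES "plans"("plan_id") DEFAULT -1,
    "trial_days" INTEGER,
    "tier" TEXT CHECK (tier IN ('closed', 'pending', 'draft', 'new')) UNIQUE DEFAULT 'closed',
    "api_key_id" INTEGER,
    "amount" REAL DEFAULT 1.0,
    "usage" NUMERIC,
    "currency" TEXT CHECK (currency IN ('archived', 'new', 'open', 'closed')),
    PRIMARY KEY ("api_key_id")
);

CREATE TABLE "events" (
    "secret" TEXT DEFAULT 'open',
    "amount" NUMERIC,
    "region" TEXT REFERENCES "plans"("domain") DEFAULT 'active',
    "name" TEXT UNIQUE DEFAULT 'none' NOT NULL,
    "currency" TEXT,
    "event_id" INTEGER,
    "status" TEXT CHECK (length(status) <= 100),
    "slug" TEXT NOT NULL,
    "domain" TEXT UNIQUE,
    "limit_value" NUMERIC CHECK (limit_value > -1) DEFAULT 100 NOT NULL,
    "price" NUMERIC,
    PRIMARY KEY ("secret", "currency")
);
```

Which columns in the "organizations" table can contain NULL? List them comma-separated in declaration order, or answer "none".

limit_value, currency, kind, user_agent

- limit_value: CHECK does not forbid NULL (a CHECK constraint passes when its expression is NULL) → nullable.
- currency: CHECK does not forbid NULL (a CHECK constraint passes when its expression is NULL) → nullable.
- expires_at: declared NOT NULL → not nullable.
- organization_id: part of the PRIMARY KEY, which implies NOT NULL → not nullable.
- url: declared NOT NULL → not nullable.
- kind: DEFAULT only fills an omitted column; an explicit NULL is still allowed → nullable.
- email: declared NOT NULL → not nullable.
- user_agent: a foreign key column may be NULL unless separately constrained → nullable.
- trial_days: declared NOT NULL → not nullable.
- status: declared NOT NULL → not nullable.
- domain: declared NOT NULL → not nullable.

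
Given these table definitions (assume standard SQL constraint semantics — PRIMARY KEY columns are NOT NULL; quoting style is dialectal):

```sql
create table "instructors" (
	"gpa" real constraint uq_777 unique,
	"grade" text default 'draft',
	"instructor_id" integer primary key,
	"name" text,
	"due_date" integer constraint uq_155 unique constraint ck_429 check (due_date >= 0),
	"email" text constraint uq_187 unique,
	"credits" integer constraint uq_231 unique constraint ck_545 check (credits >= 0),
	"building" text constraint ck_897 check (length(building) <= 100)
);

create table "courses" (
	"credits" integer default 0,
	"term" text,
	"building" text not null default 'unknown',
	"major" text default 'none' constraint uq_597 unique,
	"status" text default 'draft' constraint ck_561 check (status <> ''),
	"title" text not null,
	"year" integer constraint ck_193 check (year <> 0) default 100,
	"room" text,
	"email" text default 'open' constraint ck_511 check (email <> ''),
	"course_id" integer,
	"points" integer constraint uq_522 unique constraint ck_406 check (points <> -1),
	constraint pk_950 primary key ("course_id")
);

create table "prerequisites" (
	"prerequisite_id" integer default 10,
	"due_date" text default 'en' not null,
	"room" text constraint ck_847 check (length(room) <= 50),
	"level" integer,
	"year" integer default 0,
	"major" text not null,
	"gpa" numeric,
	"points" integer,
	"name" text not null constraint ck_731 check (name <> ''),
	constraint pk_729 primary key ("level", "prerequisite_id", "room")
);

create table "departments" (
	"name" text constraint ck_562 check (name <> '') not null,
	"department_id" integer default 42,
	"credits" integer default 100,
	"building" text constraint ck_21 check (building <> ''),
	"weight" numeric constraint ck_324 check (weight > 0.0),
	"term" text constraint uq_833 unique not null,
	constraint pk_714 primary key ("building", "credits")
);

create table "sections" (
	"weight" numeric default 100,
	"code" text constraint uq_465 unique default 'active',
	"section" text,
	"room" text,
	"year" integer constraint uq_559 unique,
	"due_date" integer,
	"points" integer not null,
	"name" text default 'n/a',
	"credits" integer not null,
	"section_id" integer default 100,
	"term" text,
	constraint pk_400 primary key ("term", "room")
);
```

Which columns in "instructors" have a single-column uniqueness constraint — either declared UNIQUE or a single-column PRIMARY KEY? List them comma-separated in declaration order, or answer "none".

gpa, instructor_id, due_date, email, credits

- gpa: declared UNIQUE → unique.
- grade: no UNIQUE or single-column PK constraint.
- instructor_id: single-column PRIMARY KEY → unique.
- name: no UNIQUE or single-column PK constraint.
- due_date: declared UNIQUE → unique.
- email: declared UNIQUE → unique.
- credits: declared UNIQUE → unique.
- building: no UNIQUE or single-column PK constraint.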